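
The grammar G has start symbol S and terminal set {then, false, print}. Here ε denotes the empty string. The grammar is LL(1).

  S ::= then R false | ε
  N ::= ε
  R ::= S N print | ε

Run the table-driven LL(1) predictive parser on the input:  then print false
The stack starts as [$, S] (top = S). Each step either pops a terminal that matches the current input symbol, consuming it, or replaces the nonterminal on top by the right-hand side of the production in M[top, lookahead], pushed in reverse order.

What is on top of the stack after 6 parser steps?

false

     Stack              Input               Action
  1  $ S                then print false $  expand S ::= then R false
  2  $ false R then     then print false $  match then
  3  $ false R          print false $       expand R ::= S N print
  4  $ false print N S  print false $       expand S ::= ε
  5  $ false print N    print false $       expand N ::= ε
  6  $ false print      print false $       match print
Stack after step 6: $ false (top = false).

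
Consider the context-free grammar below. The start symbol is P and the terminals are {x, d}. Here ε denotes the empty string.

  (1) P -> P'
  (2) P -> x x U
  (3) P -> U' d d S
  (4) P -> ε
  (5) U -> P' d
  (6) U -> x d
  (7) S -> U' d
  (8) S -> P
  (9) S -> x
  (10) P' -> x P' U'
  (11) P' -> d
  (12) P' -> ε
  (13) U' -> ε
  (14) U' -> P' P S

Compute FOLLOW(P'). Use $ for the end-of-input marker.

FIRST(P') = {ε, d, x}
FIRST(U) = {d, x}  (via P' d)
FIRST(P) = {ε, d, x}  (via P', U' d d S)
FIRST(S) = {ε, d, x}  (via U' d, P)
FIRST(U') = {ε, d, x}  (via P' P S)
FOLLOW(P) includes $ since P is the start symbol.
FOLLOW(P): in S->P, the suffix after P is empty, so FOLLOW(P) ⊇ FOLLOW(S) = {$, d, x}; in U'->P' P S, P is followed by S with FIRST {ε, d, x}; in U'->P' P S, the suffix after P is nullable, so FOLLOW(P) ⊇ FOLLOW(U') = {$, d, x}. Thus FOLLOW(P) = {$, d, x}.
FOLLOW(U): in P->x x U, the suffix after U is empty, so FOLLOW(U) ⊇ FOLLOW(P) = {$, d, x}. Thus FOLLOW(U) = {$, d, x}.
FOLLOW(S): in P->U' d d S, the suffix after S is empty, so FOLLOW(S) ⊇ FOLLOW(P) = {$, d, x}; in U'->P' P S, the suffix after S is empty, so FOLLOW(S) ⊇ FOLLOW(U') = {$, d, x}. Thus FOLLOW(S) = {$, d, x}.
FOLLOW(P'): in P->P', the suffix after P' is empty, so FOLLOW(P') ⊇ FOLLOW(P) = {$, d, x}; in U->P' d, P' is followed by d with FIRST {d}; in P'->x P' U', P' is followed by U' with FIRST {ε, d, x}; in P'->x P' U', the suffix after P' is nullable (adds nothing new); in U'->P' P S, P' is followed by P S with FIRST {ε, d, x}; in U'->P' P S, the suffix after P' is nullable, so FOLLOW(P') ⊇ FOLLOW(U') = {$, d, x}. Thus FOLLOW(P') = {$, d, x}.
FOLLOW(U'): in P->U' d d S, U' is followed by d d S with FIRST {d}; in S->U' d, U' is followed by d with FIRST {d}; in P'->x P' U', the suffix after U' is empty, so FOLLOW(U') ⊇ FOLLOW(P') = {$, d, x}. Thus FOLLOW(U') = {$, d, x}.

{$, d, x}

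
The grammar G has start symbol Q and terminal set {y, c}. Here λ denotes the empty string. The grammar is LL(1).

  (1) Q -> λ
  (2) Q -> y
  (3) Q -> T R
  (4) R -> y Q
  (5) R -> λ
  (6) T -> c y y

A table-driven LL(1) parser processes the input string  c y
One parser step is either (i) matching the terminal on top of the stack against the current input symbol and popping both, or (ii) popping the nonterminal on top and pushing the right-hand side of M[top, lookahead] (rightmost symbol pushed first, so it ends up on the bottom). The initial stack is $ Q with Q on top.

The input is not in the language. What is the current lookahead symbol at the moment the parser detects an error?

     Stack      Input  Action
  1  $ Q        c y $  expand Q -> T R
  2  $ R T      c y $  expand T -> c y y
  3  $ R y y c  c y $  match c
  4  $ R y y    y $    match y
  5  $ R y      $      error: top is terminal y but lookahead is $

$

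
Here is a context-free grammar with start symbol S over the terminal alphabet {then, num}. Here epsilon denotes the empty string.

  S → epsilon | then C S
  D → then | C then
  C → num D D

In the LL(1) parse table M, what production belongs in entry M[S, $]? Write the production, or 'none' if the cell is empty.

S → epsilon

FIRST(S) = {epsilon, then}
FIRST(C) = {num}
FIRST(D) = {num, then}  (via C then)
FOLLOW(S) includes $ since S is the start symbol.
FOLLOW(S): in S→then C S, the suffix after S is empty (adds nothing new). Thus FOLLOW(S) = {$}.
For S → epsilon: FIRST(epsilon) = {epsilon}, so it goes in M[S, t] for t ∈ {}; since epsilon ∈ FIRST, also for every t ∈ FOLLOW(S) = {$}.
For S → then C S: FIRST(then C S) = {then}, so it goes in M[S, t] for t ∈ {then}.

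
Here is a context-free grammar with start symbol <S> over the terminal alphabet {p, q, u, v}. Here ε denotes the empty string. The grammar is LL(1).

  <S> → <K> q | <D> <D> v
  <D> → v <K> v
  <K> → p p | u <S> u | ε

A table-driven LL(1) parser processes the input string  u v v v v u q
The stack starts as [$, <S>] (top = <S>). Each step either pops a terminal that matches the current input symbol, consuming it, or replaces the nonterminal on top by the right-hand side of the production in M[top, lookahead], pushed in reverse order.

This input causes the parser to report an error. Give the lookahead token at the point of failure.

u

step 1: stack=$ <S>  input=u v v v v u q $  — expand <S> → <K> q
step 2: stack=$ q <K>  input=u v v v v u q $  — expand <K> → u <S> u
step 3: stack=$ q u <S> u  input=u v v v v u q $  — match u
step 4: stack=$ q u <S>  input=v v v v u q $  — expand <S> → <D> <D> v
step 5: stack=$ q u v <D> <D>  input=v v v v u q $  — expand <D> → v <K> v
step 6: stack=$ q u v <D> v <K> v  input=v v v v u q $  — match v
step 7: stack=$ q u v <D> v <K>  input=v v v u q $  — expand <K> → ε
step 8: stack=$ q u v <D> v  input=v v v u q $  — match v
step 9: stack=$ q u v <D>  input=v v u q $  — expand <D> → v <K> v
step 10: stack=$ q u v v <K> v  input=v v u q $  — match v
step 11: stack=$ q u v v <K>  input=v u q $  — expand <K> → ε
step 12: stack=$ q u v v  input=v u q $  — match v
step 13: stack=$ q u v  input=u q $  — error: top is terminal v but lookahead is u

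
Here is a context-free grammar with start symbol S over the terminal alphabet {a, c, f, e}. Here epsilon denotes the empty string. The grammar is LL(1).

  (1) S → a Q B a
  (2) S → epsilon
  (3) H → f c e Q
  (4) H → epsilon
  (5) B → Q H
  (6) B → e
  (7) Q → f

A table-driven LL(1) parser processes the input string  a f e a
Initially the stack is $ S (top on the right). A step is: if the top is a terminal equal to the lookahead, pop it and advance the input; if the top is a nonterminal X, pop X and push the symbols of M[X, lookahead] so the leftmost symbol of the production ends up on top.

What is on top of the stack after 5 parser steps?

step 1: stack=$ S  input=a f e a $  — expand S → a Q B a
step 2: stack=$ a B Q a  input=a f e a $  — match a
step 3: stack=$ a B Q  input=f e a $  — expand Q → f
step 4: stack=$ a B f  input=f e a $  — match f
step 5: stack=$ a B  input=e a $  — expand B → e
Stack after step 5: $ a e (top = e).

e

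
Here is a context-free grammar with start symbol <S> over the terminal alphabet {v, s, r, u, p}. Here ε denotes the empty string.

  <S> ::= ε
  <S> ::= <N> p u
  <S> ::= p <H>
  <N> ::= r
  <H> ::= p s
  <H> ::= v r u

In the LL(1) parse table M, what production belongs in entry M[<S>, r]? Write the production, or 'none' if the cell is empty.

FIRST(<N>) = {r}
FIRST(<H>) = {p, v}
FIRST(<S>) = {ε, p, r}  (via <N> p u)
FOLLOW(<S>) includes $ since <S> is the start symbol.
FOLLOW(<S>): <S> appears on no right-hand side. Thus FOLLOW(<S>) = {$}.
For <S> ::= ε: FIRST(ε) = {ε}, so it goes in M[<S>, t] for t ∈ {}; since ε ∈ FIRST, also for every t ∈ FOLLOW(<S>) = {$}.
For <S> ::= <N> p u: FIRST(<N> p u) = {r}, so it goes in M[<S>, t] for t ∈ {r}.
For <S> ::= p <H>: FIRST(p <H>) = {p}, so it goes in M[<S>, t] for t ∈ {p}.

<S> ::= <N> p u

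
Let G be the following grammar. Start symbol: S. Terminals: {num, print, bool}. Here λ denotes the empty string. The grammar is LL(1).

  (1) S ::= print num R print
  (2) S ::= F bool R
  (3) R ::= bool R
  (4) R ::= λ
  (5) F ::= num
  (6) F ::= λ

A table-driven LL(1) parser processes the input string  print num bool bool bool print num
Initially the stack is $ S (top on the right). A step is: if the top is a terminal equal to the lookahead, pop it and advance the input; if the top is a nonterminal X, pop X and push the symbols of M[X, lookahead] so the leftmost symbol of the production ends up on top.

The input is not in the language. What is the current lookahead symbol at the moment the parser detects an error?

step 1: stack=$ S  input=print num bool bool bool print num $  — expand S ::= print num R print
step 2: stack=$ print R num print  input=print num bool bool bool print num $  — match print
step 3: stack=$ print R num  input=num bool bool bool print num $  — match num
step 4: stack=$ print R  input=bool bool bool print num $  — expand R ::= bool R
step 5: stack=$ print R bool  input=bool bool bool print num $  — match bool
step 6: stack=$ print R  input=bool bool print num $  — expand R ::= bool R
step 7: stack=$ print R bool  input=bool bool print num $  — match bool
step 8: stack=$ print R  input=bool print num $  — expand R ::= bool R
step 9: stack=$ print R bool  input=bool print num $  — match bool
step 10: stack=$ print R  input=print num $  — expand R ::= λ
step 11: stack=$ print  input=print num $  — match print
step 12: stack=$  input=num $  — error: stack empty but input remains

num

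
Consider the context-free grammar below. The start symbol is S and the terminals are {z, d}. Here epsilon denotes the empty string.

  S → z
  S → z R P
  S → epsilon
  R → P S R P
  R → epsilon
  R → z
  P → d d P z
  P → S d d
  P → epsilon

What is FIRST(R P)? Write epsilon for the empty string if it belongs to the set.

FIRST(S) = {epsilon, z}
FIRST(P) = {epsilon, d, z}  (via S d d)
FIRST(R) = {epsilon, d, z}  (via P S R P)
FIRST(R P): take FIRST of each symbol in turn, carrying on past any symbol whose FIRST contains epsilon; result {epsilon, d, z}.

{epsilon, d, z}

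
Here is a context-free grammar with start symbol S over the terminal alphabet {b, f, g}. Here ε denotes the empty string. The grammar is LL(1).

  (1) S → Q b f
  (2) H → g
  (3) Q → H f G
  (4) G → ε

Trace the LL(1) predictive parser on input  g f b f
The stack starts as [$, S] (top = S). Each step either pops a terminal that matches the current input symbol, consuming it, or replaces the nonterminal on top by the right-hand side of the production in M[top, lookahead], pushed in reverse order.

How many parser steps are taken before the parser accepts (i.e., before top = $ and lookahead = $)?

step 1: stack=$ S  input=g f b f $  — expand S → Q b f
step 2: stack=$ f b Q  input=g f b f $  — expand Q → H f G
step 3: stack=$ f b G f H  input=g f b f $  — expand H → g
step 4: stack=$ f b G f g  input=g f b f $  — match g
step 5: stack=$ f b G f  input=f b f $  — match f
step 6: stack=$ f b G  input=b f $  — expand G → ε
step 7: stack=$ f b  input=b f $  — match b
step 8: stack=$ f  input=f $  — match f
Accept reached after 8 steps.

8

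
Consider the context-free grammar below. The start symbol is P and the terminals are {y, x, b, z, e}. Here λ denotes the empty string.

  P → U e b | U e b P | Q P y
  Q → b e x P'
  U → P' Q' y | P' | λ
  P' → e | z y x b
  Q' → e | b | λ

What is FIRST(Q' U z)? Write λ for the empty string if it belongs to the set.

FIRST(Q): from Q→b e x P' we get {b}. So FIRST(Q) = {b}.
FIRST(P'): from P'→e we get {e}; from P'→z y x b we get {z}. So FIRST(P') = {e, z}.
FIRST(Q'): from Q'→e we get {e}; from Q'→b we get {b}; from Q'→λ we get {λ}. So FIRST(Q') = {λ, b, e}.
FIRST(U): from U→P' Q' y we get {e, z}; from U→P' we get {e, z}; from U→λ we get {λ}. So FIRST(U) = {λ, e, z}.
FIRST(P): from P→U e b we get {e, z}; from P→U e b P we get {e, z}; from P→Q P y we get {b}. So FIRST(P) = {b, e, z}.
FIRST(Q' U z): take FIRST of each symbol in turn, carrying on past any symbol whose FIRST contains λ; result {b, e, z}.

{b, e, z}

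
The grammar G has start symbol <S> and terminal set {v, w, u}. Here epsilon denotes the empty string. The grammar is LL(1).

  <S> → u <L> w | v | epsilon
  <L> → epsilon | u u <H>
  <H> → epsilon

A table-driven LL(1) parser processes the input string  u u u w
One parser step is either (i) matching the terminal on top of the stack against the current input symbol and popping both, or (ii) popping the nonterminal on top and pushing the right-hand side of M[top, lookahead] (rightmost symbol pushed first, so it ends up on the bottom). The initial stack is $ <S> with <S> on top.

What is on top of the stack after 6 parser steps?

w

     Stack        Input      Action
  1  $ <S>        u u u w $  expand <S> → u <L> w
  2  $ w <L> u    u u u w $  match u
  3  $ w <L>      u u w $    expand <L> → u u <H>
  4  $ w <H> u u  u u w $    match u
  5  $ w <H> u    u w $      match u
  6  $ w <H>      w $        expand <H> → epsilon
Stack after step 6: $ w (top = w).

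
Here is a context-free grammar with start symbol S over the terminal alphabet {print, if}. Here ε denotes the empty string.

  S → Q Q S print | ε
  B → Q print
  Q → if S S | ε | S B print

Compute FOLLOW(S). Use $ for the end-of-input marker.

{$, if, print}

FIRST(S): from S→Q Q S print we get {if, print}; from S→ε we get {ε}. So FIRST(S) = {ε, if, print}.
FIRST(B): from B→Q print we get {if, print}. So FIRST(B) = {if, print}.
FIRST(Q): from Q→if S S we get {if}; from Q→ε we get {ε}; from Q→S B print we get {if, print}. So FIRST(Q) = {ε, if, print}.
FOLLOW(S) includes $ since S is the start symbol.
FOLLOW(B): in Q→S B print, B is followed by print with FIRST {print}. Thus FOLLOW(B) = {print}.
FOLLOW(Q): in S→Q Q S print (occurrence 1), Q is followed by Q S print with FIRST {if, print}; in S→Q Q S print (occurrence 2), Q is followed by S print with FIRST {if, print}; in B→Q print, Q is followed by print with FIRST {print}. Thus FOLLOW(Q) = {if, print}.
FOLLOW(S): in S→Q Q S print, S is followed by print with FIRST {print}; in Q→if S S (occurrence 1), S is followed by S with FIRST {ε, if, print}; in Q→if S S (occurrence 1), the suffix after S is nullable, so FOLLOW(S) ⊇ FOLLOW(Q) = {if, print}; in Q→if S S (occurrence 2), the suffix after S is empty, so FOLLOW(S) ⊇ FOLLOW(Q) = {if, print}; in Q→S B print, S is followed by B print with FIRST {if, print}. Thus FOLLOW(S) = {$, if, print}.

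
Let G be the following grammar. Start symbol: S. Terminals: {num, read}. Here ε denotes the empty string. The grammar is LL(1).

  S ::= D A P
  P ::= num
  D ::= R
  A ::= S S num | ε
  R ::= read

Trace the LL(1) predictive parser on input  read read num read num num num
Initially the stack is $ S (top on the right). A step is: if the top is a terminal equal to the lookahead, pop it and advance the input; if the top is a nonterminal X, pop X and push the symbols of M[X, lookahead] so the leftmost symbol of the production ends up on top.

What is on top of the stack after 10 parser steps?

      Stack               Input                             Action
   1  $ S                 read read num read num num num $  expand S ::= D A P
   2  $ P A D             read read num read num num num $  expand D ::= R
   3  $ P A R             read read num read num num num $  expand R ::= read
   4  $ P A read          read read num read num num num $  match read
   5  $ P A               read num read num num num $       expand A ::= S S num
   6  $ P num S S         read num read num num num $       expand S ::= D A P
   7  $ P num S P A D     read num read num num num $       expand D ::= R
   8  $ P num S P A R     read num read num num num $       expand R ::= read
   9  $ P num S P A read  read num read num num num $       match read
  10  $ P num S P A       num read num num num $            expand A ::= ε
Stack after step 10: $ P num S P (top = P).

P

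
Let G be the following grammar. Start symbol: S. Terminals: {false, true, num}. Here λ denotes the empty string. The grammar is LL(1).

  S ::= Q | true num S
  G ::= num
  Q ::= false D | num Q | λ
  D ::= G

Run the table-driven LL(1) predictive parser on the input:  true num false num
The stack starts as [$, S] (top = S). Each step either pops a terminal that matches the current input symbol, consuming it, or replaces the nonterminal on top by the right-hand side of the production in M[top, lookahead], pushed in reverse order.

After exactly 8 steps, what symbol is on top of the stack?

     Stack         Input                 Action
  1  $ S           true num false num $  expand S ::= true num S
  2  $ S num true  true num false num $  match true
  3  $ S num       num false num $       match num
  4  $ S           false num $           expand S ::= Q
  5  $ Q           false num $           expand Q ::= false D
  6  $ D false     false num $           match false
  7  $ D           num $                 expand D ::= G
  8  $ G           num $                 expand G ::= num
Stack after step 8: $ num (top = num).

num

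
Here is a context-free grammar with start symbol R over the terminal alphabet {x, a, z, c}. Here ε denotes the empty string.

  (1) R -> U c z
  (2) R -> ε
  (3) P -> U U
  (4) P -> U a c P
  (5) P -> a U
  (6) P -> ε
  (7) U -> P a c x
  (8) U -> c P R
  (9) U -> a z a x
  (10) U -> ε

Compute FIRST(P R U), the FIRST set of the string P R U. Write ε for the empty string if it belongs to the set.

FIRST(R) = {ε, a, c}  (via U c z)
FIRST(P) = {ε, a, c}  (via U U, U a c P)
FIRST(U) = {ε, a, c}  (via P a c x)
FIRST(P R U): take FIRST of each symbol in turn, carrying on past any symbol whose FIRST contains ε; result {ε, a, c}.

{ε, a, c}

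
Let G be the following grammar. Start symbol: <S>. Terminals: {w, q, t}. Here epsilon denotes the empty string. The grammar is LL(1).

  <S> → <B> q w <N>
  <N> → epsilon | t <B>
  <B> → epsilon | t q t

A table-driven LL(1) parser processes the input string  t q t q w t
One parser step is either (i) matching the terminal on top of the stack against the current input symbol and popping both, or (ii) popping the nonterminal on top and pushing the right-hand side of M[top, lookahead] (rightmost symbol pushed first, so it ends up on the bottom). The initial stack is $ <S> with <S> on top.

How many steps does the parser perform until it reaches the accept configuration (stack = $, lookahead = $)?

10

step 1: stack=$ <S>  input=t q t q w t $  — expand <S> → <B> q w <N>
step 2: stack=$ <N> w q <B>  input=t q t q w t $  — expand <B> → t q t
step 3: stack=$ <N> w q t q t  input=t q t q w t $  — match t
step 4: stack=$ <N> w q t q  input=q t q w t $  — match q
step 5: stack=$ <N> w q t  input=t q w t $  — match t
step 6: stack=$ <N> w q  input=q w t $  — match q
step 7: stack=$ <N> w  input=w t $  — match w
step 8: stack=$ <N>  input=t $  — expand <N> → t <B>
step 9: stack=$ <B> t  input=t $  — match t
step 10: stack=$ <B>  input=$  — expand <B> → epsilon
Accept reached after 10 steps.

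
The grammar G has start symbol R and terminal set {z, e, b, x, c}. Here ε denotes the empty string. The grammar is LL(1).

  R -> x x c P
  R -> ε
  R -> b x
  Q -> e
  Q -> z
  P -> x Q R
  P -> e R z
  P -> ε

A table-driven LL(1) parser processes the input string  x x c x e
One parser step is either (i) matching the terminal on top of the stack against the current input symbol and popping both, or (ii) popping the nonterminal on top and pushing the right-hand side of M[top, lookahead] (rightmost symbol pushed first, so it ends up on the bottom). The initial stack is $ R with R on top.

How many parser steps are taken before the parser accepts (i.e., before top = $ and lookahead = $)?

9

     Stack      Input        Action
  1  $ R        x x c x e $  expand R -> x x c P
  2  $ P c x x  x x c x e $  match x
  3  $ P c x    x c x e $    match x
  4  $ P c      c x e $      match c
  5  $ P        x e $        expand P -> x Q R
  6  $ R Q x    x e $        match x
  7  $ R Q      e $          expand Q -> e
  8  $ R e      e $          match e
  9  $ R        $            expand R -> ε
Accept reached after 9 steps.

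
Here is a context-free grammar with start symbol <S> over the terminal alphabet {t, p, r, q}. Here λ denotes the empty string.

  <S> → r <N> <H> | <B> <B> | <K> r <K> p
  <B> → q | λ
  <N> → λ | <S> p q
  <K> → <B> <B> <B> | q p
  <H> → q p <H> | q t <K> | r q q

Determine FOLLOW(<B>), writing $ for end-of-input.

FIRST(<B>) = {λ, q}
FIRST(<H>) = {q, r}
FIRST(<K>) = {λ, q}  (via <B> <B> <B>)
FIRST(<S>) = {λ, q, r}  (via <B> <B>, <K> r <K> p)
FIRST(<N>) = {λ, p, q, r}  (via <S> p q)
FOLLOW(<S>) includes $ since <S> is the start symbol.
FOLLOW(<S>): in <N>→<S> p q, <S> is followed by p q with FIRST {p}. Thus FOLLOW(<S>) = {$, p}.
FOLLOW(<N>): in <S>→r <N> <H>, <N> is followed by <H> with FIRST {q, r}. Thus FOLLOW(<N>) = {q, r}.
FOLLOW(<H>): in <S>→r <N> <H>, the suffix after <H> is empty, so FOLLOW(<H>) ⊇ FOLLOW(<S>) = {$, p}; in <H>→q p <H>, the suffix after <H> is empty (adds nothing new). Thus FOLLOW(<H>) = {$, p}.
FOLLOW(<K>): in <S>→<K> r <K> p (occurrence 1), <K> is followed by r <K> p with FIRST {r}; in <S>→<K> r <K> p (occurrence 2), <K> is followed by p with FIRST {p}; in <H>→q t <K>, the suffix after <K> is empty, so FOLLOW(<K>) ⊇ FOLLOW(<H>) = {$, p}. Thus FOLLOW(<K>) = {$, p, r}.
FOLLOW(<B>): in <S>→<B> <B> (occurrence 1), <B> is followed by <B> with FIRST {λ, q}; in <S>→<B> <B> (occurrence 1), the suffix after <B> is nullable, so FOLLOW(<B>) ⊇ FOLLOW(<S>) = {$, p}; in <S>→<B> <B> (occurrence 2), the suffix after <B> is empty, so FOLLOW(<B>) ⊇ FOLLOW(<S>) = {$, p}; in <K>→<B> <B> <B> (occurrence 1), <B> is followed by <B> <B> with FIRST {λ, q}; in <K>→<B> <B> <B> (occurrence 1), the suffix after <B> is nullable, so FOLLOW(<B>) ⊇ FOLLOW(<K>) = {$, p, r}; in <K>→<B> <B> <B> (occurrence 2), <B> is followed by <B> with FIRST {λ, q}; in <K>→<B> <B> <B> (occurrence 2), the suffix after <B> is nullable, so FOLLOW(<B>) ⊇ FOLLOW(<K>) = {$, p, r}; in <K>→<B> <B> <B> (occurrence 3), the suffix after <B> is empty, so FOLLOW(<B>) ⊇ FOLLOW(<K>) = {$, p, r}. Thus FOLLOW(<B>) = {$, p, q, r}.

{$, p, q, r}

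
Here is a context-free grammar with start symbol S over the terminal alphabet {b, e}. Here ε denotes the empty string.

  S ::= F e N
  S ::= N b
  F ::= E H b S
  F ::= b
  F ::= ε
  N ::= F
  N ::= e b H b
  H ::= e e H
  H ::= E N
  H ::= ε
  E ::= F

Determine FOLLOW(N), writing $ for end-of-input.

{$, b, e}

FIRST(S) = {b, e}  (via F e N, N b)
FIRST(F) = {ε, b, e}  (via E H b S)
FIRST(N) = {ε, b, e}  (via F)
FIRST(E) = {ε, b, e}  (via F)
FIRST(H) = {ε, b, e}  (via E N)
FOLLOW(S) includes $ since S is the start symbol.
FOLLOW(H): in F::=E H b S, H is followed by b S with FIRST {b}; in N::=e b H b, H is followed by b with FIRST {b}; in H::=e e H, the suffix after H is empty (adds nothing new). Thus FOLLOW(H) = {b}.
FOLLOW(E): in F::=E H b S, E is followed by H b S with FIRST {b, e}; in H::=E N, E is followed by N with FIRST {ε, b, e}; in H::=E N, the suffix after E is nullable, so FOLLOW(E) ⊇ FOLLOW(H) = {b}. Thus FOLLOW(E) = {b, e}.
FOLLOW(S): in F::=E H b S, the suffix after S is empty, so FOLLOW(S) ⊇ FOLLOW(F) = {$, b, e}. Thus FOLLOW(S) = {$, b, e}.
FOLLOW(N): in S::=F e N, the suffix after N is empty, so FOLLOW(N) ⊇ FOLLOW(S) = {$, b, e}; in S::=N b, N is followed by b with FIRST {b}; in H::=E N, the suffix after N is empty, so FOLLOW(N) ⊇ FOLLOW(H) = {b}. Thus FOLLOW(N) = {$, b, e}.
FOLLOW(F): in S::=F e N, F is followed by e N with FIRST {e}; in N::=F, the suffix after F is empty, so FOLLOW(F) ⊇ FOLLOW(N) = {$, b, e}; in E::=F, the suffix after F is empty, so FOLLOW(F) ⊇ FOLLOW(E) = {b, e}. Thus FOLLOW(F) = {$, b, e}.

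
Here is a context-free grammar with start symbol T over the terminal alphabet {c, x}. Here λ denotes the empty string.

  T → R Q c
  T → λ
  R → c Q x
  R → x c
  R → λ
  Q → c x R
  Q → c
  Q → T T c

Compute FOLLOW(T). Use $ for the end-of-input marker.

{$, c, x}

FIRST(R) = {λ, c, x}
FIRST(T) = {λ, c, x}  (via R Q c)
FIRST(Q) = {c, x}  (via T T c)
FOLLOW(T) includes $ since T is the start symbol.
FOLLOW(T): in Q→T T c (occurrence 1), T is followed by T c with FIRST {c, x}; in Q→T T c (occurrence 2), T is followed by c with FIRST {c}. Thus FOLLOW(T) = {$, c, x}.
FOLLOW(Q): in T→R Q c, Q is followed by c with FIRST {c}; in R→c Q x, Q is followed by x with FIRST {x}. Thus FOLLOW(Q) = {c, x}.
FOLLOW(R): in T→R Q c, R is followed by Q c with FIRST {c, x}; in Q→c x R, the suffix after R is empty, so FOLLOW(R) ⊇ FOLLOW(Q) = {c, x}. Thus FOLLOW(R) = {c, x}.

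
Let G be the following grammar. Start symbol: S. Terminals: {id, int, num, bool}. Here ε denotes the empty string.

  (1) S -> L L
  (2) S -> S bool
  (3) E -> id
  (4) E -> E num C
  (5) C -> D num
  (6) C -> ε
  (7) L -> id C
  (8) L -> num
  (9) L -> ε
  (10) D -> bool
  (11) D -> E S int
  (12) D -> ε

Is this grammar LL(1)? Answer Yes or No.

No

FIRST(S) = {ε, bool, id, num}
FIRST(E) = {id}
FIRST(C) = {ε, bool, id, num}
FIRST(L) = {ε, id, num}
FIRST(D) = {ε, bool, id}
FOLLOW(S) = {$, bool, int}
FOLLOW(E) = {bool, id, int, num}
FOLLOW(C) = {$, bool, id, int, num}
FOLLOW(L) = {$, bool, id, int, num}
FOLLOW(D) = {num}
Cell M[C, bool] receives both C -> D num and C -> ε — the grammar is not LL(1).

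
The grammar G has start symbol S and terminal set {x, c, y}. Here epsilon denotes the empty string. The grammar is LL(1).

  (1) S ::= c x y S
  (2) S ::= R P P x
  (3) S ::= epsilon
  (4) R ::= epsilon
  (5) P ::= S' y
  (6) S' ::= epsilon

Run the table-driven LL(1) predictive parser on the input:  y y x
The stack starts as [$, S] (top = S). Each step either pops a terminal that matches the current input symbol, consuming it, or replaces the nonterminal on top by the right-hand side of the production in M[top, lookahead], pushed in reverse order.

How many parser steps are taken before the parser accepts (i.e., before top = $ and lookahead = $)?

step 1: stack=$ S  input=y y x $  — expand S ::= R P P x
step 2: stack=$ x P P R  input=y y x $  — expand R ::= epsilon
step 3: stack=$ x P P  input=y y x $  — expand P ::= S' y
step 4: stack=$ x P y S'  input=y y x $  — expand S' ::= epsilon
step 5: stack=$ x P y  input=y y x $  — match y
step 6: stack=$ x P  input=y x $  — expand P ::= S' y
step 7: stack=$ x y S'  input=y x $  — expand S' ::= epsilon
step 8: stack=$ x y  input=y x $  — match y
step 9: stack=$ x  input=x $  — match x
Accept reached after 9 steps.

9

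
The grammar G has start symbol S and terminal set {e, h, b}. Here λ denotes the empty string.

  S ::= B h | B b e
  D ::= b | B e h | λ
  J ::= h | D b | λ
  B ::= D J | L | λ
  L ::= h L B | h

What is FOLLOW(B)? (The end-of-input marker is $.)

{b, e, h}

FIRST(L) = {h}
FIRST(S) = {b, e, h}  (via B h, B b e)
FIRST(D) = {λ, b, e, h}  (via B e h)
FIRST(J) = {λ, b, e, h}  (via D b)
FIRST(B) = {λ, b, e, h}  (via D J, L)
FOLLOW(S) includes $ since S is the start symbol.
FOLLOW(S): S appears on no right-hand side. Thus FOLLOW(S) = {$}.
FOLLOW(D): in J::=D b, D is followed by b with FIRST {b}; in B::=D J, D is followed by J with FIRST {λ, b, e, h}; in B::=D J, the suffix after D is nullable, so FOLLOW(D) ⊇ FOLLOW(B) = {b, e, h}. Thus FOLLOW(D) = {b, e, h}.
FOLLOW(J): in B::=D J, the suffix after J is empty, so FOLLOW(J) ⊇ FOLLOW(B) = {b, e, h}. Thus FOLLOW(J) = {b, e, h}.
FOLLOW(B): in S::=B h, B is followed by h with FIRST {h}; in S::=B b e, B is followed by b e with FIRST {b}; in D::=B e h, B is followed by e h with FIRST {e}; in L::=h L B, the suffix after B is empty, so FOLLOW(B) ⊇ FOLLOW(L) = {b, e, h}. Thus FOLLOW(B) = {b, e, h}.
FOLLOW(L): in B::=L, the suffix after L is empty, so FOLLOW(L) ⊇ FOLLOW(B) = {b, e, h}; in L::=h L B, L is followed by B with FIRST {λ, b, e, h}; in L::=h L B, the suffix after L is nullable (adds nothing new). Thus FOLLOW(L) = {b, e, h}.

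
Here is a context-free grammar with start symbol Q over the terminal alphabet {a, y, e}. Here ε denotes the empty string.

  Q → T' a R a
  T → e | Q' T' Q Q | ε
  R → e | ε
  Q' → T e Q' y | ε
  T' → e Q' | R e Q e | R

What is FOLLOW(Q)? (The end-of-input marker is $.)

{$, a, e}

FIRST(R) = {ε, e}
FIRST(T') = {ε, e}  (via R e Q e, R)
FIRST(Q) = {a, e}  (via T' a R a)
FIRST(T) = {ε, a, e}  (via Q' T' Q Q)
FIRST(Q') = {ε, a, e}  (via T e Q' y)
FOLLOW(Q) includes $ since Q is the start symbol.
FOLLOW(T): in Q'→T e Q' y, T is followed by e Q' y with FIRST {e}. Thus FOLLOW(T) = {e}.
FOLLOW(Q): in T→Q' T' Q Q (occurrence 1), Q is followed by Q with FIRST {a, e}; in T→Q' T' Q Q (occurrence 2), the suffix after Q is empty, so FOLLOW(Q) ⊇ FOLLOW(T) = {e}; in T'→R e Q e, Q is followed by e with FIRST {e}. Thus FOLLOW(Q) = {$, a, e}.
FOLLOW(T'): in Q→T' a R a, T' is followed by a R a with FIRST {a}; in T→Q' T' Q Q, T' is followed by Q Q with FIRST {a, e}. Thus FOLLOW(T') = {a, e}.
FOLLOW(R): in Q→T' a R a, R is followed by a with FIRST {a}; in T'→R e Q e, R is followed by e Q e with FIRST {e}; in T'→R, the suffix after R is empty, so FOLLOW(R) ⊇ FOLLOW(T') = {a, e}. Thus FOLLOW(R) = {a, e}.
FOLLOW(Q'): in T→Q' T' Q Q, Q' is followed by T' Q Q with FIRST {a, e}; in Q'→T e Q' y, Q' is followed by y with FIRST {y}; in T'→e Q', the suffix after Q' is empty, so FOLLOW(Q') ⊇ FOLLOW(T') = {a, e}. Thus FOLLOW(Q') = {a, e, y}.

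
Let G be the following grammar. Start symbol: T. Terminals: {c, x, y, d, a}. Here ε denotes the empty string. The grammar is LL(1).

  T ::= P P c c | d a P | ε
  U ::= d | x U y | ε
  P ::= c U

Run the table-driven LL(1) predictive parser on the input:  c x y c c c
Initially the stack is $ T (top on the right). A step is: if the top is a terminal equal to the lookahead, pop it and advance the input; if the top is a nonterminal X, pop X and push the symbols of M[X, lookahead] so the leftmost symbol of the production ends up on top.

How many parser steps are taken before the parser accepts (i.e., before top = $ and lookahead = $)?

12

step 1: stack=$ T  input=c x y c c c $  — expand T ::= P P c c
step 2: stack=$ c c P P  input=c x y c c c $  — expand P ::= c U
step 3: stack=$ c c P U c  input=c x y c c c $  — match c
step 4: stack=$ c c P U  input=x y c c c $  — expand U ::= x U y
step 5: stack=$ c c P y U x  input=x y c c c $  — match x
step 6: stack=$ c c P y U  input=y c c c $  — expand U ::= ε
step 7: stack=$ c c P y  input=y c c c $  — match y
step 8: stack=$ c c P  input=c c c $  — expand P ::= c U
step 9: stack=$ c c U c  input=c c c $  — match c
step 10: stack=$ c c U  input=c c $  — expand U ::= ε
step 11: stack=$ c c  input=c c $  — match c
step 12: stack=$ c  input=c $  — match c
Accept reached after 12 steps.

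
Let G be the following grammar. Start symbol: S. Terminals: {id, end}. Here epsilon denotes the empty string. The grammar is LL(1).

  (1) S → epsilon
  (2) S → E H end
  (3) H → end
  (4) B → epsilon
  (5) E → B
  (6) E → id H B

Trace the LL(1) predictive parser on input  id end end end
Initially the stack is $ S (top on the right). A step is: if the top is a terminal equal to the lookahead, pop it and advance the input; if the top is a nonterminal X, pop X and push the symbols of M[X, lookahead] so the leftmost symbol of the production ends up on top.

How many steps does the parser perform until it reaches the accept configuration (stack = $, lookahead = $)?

     Stack           Input             Action
  1  $ S             id end end end $  expand S → E H end
  2  $ end H E       id end end end $  expand E → id H B
  3  $ end H B H id  id end end end $  match id
  4  $ end H B H     end end end $     expand H → end
  5  $ end H B end   end end end $     match end
  6  $ end H B       end end $         expand B → epsilon
  7  $ end H         end end $         expand H → end
  8  $ end end       end end $         match end
  9  $ end           end $             match end
Accept reached after 9 steps.

9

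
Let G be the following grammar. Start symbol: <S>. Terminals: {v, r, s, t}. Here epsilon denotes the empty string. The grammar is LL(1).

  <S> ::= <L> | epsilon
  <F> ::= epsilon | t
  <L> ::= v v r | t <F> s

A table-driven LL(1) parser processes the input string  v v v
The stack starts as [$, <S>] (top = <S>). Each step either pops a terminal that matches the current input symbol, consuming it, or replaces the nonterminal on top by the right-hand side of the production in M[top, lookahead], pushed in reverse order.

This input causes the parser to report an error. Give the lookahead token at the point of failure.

v

     Stack    Input    Action
  1  $ <S>    v v v $  expand <S> ::= <L>
  2  $ <L>    v v v $  expand <L> ::= v v r
  3  $ r v v  v v v $  match v
  4  $ r v    v v $    match v
  5  $ r      v $      error: top is terminal r but lookahead is v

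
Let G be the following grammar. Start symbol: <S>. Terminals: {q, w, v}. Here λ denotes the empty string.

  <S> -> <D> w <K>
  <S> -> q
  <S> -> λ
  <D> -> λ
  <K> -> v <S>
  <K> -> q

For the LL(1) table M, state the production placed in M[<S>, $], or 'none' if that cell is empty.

FIRST(<D>) = {λ}
FIRST(<K>) = {q, v}
FIRST(<S>) = {λ, q, w}  (via <D> w <K>)
FOLLOW(<S>) includes $ since <S> is the start symbol.
FOLLOW(<S>): in <K>->v <S>, the suffix after <S> is empty, so FOLLOW(<S>) ⊇ FOLLOW(<K>) = {$}. Thus FOLLOW(<S>) = {$}.
FOLLOW(<K>): in <S>-><D> w <K>, the suffix after <K> is empty, so FOLLOW(<K>) ⊇ FOLLOW(<S>) = {$}. Thus FOLLOW(<K>) = {$}.
For <S> -> <D> w <K>: FIRST(<D> w <K>) = {w}, so it goes in M[<S>, t] for t ∈ {w}.
For <S> -> q: FIRST(q) = {q}, so it goes in M[<S>, t] for t ∈ {q}.
For <S> -> λ: FIRST(λ) = {λ}, so it goes in M[<S>, t] for t ∈ {}; since λ ∈ FIRST, also for every t ∈ FOLLOW(<S>) = {$}.

<S> -> λ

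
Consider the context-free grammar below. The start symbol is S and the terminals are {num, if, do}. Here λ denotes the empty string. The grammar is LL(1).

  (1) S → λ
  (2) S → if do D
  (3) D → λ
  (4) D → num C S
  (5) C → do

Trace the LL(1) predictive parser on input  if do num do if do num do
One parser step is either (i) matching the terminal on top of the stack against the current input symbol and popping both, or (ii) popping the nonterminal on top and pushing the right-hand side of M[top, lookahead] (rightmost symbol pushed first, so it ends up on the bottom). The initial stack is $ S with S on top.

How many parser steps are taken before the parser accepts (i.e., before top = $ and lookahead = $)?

      Stack      Input                        Action
   1  $ S        if do num do if do num do $  expand S → if do D
   2  $ D do if  if do num do if do num do $  match if
   3  $ D do     do num do if do num do $     match do
   4  $ D        num do if do num do $        expand D → num C S
   5  $ S C num  num do if do num do $        match num
   6  $ S C      do if do num do $            expand C → do
   7  $ S do     do if do num do $            match do
   8  $ S        if do num do $               expand S → if do D
   9  $ D do if  if do num do $               match if
  10  $ D do     do num do $                  match do
  11  $ D        num do $                     expand D → num C S
  12  $ S C num  num do $                     match num
  13  $ S C      do $                         expand C → do
  14  $ S do     do $                         match do
  15  $ S        $                            expand S → λ
Accept reached after 15 steps.

15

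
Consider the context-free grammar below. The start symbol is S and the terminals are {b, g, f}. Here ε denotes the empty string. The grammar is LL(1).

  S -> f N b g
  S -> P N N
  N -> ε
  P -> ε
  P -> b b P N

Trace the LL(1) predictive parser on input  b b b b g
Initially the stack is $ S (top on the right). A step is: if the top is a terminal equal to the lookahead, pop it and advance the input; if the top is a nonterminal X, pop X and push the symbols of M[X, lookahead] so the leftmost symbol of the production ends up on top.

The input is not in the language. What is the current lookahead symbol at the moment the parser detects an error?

step 1: stack=$ S  input=b b b b g $  — expand S -> P N N
step 2: stack=$ N N P  input=b b b b g $  — expand P -> b b P N
step 3: stack=$ N N N P b b  input=b b b b g $  — match b
step 4: stack=$ N N N P b  input=b b b g $  — match b
step 5: stack=$ N N N P  input=b b g $  — expand P -> b b P N
step 6: stack=$ N N N N P b b  input=b b g $  — match b
step 7: stack=$ N N N N P b  input=b g $  — match b
step 8: stack=$ N N N N P  input=g $  — error: M[P, g] is empty

g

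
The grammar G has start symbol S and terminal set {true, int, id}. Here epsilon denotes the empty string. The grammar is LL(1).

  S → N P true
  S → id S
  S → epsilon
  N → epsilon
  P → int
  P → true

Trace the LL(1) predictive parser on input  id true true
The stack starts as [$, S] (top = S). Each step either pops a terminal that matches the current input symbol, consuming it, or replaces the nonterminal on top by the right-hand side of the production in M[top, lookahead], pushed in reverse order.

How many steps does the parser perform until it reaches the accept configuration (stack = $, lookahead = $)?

     Stack        Input           Action
  1  $ S          id true true $  expand S → id S
  2  $ S id       id true true $  match id
  3  $ S          true true $     expand S → N P true
  4  $ true P N   true true $     expand N → epsilon
  5  $ true P     true true $     expand P → true
  6  $ true true  true true $     match true
  7  $ true       true $          match true
Accept reached after 7 steps.

7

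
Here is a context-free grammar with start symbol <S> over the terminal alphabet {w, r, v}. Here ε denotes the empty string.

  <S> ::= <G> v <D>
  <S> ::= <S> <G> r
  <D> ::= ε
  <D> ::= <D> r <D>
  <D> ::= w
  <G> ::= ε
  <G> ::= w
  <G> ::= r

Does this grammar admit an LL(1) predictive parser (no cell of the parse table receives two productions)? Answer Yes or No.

FIRST(<S>) = {r, v, w}
FIRST(<D>) = {ε, r, w}
FIRST(<G>) = {ε, r, w}
FOLLOW(<S>) = {$, r, w}
FOLLOW(<D>) = {$, r, w}
FOLLOW(<G>) = {r, v}
Cell M[<D>, r] receives both <D> ::= ε and <D> ::= <D> r <D> — the grammar is not LL(1).

No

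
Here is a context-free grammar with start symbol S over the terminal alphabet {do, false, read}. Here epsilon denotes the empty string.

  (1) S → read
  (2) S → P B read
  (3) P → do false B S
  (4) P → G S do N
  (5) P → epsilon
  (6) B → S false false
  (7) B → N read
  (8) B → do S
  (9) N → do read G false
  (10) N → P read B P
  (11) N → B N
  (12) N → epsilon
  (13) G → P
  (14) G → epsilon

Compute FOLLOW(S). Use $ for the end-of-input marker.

{$, do, false, read}

FIRST(S) = {do, read}  (via P B read)
FIRST(P) = {epsilon, do, read}  (via G S do N)
FIRST(G) = {epsilon, do, read}  (via P)
FIRST(B) = {do, read}  (via S false false, N read)
FIRST(N) = {epsilon, do, read}  (via P read B P, B N)
FOLLOW(S) includes $ since S is the start symbol.
FOLLOW(G): in P→G S do N, G is followed by S do N with FIRST {do, read}; in N→do read G false, G is followed by false with FIRST {false}. Thus FOLLOW(G) = {do, false, read}.
FOLLOW(S): in P→do false B S, the suffix after S is empty, so FOLLOW(S) ⊇ FOLLOW(P) = {do, false, read}; in P→G S do N, S is followed by do N with FIRST {do}; in B→S false false, S is followed by false false with FIRST {false}; in B→do S, the suffix after S is empty, so FOLLOW(S) ⊇ FOLLOW(B) = {do, false, read}. Thus FOLLOW(S) = {$, do, false, read}.
FOLLOW(P): in S→P B read, P is followed by B read with FIRST {do, read}; in N→P read B P (occurrence 1), P is followed by read B P with FIRST {read}; in N→P read B P (occurrence 2), the suffix after P is empty, so FOLLOW(P) ⊇ FOLLOW(N) = {do, false, read}; in G→P, the suffix after P is empty, so FOLLOW(P) ⊇ FOLLOW(G) = {do, false, read}. Thus FOLLOW(P) = {do, false, read}.
FOLLOW(N): in P→G S do N, the suffix after N is empty, so FOLLOW(N) ⊇ FOLLOW(P) = {do, false, read}; in B→N read, N is followed by read with FIRST {read}; in N→B N, the suffix after N is empty (adds nothing new). Thus FOLLOW(N) = {do, false, read}.
FOLLOW(B): in S→P B read, B is followed by read with FIRST {read}; in P→do false B S, B is followed by S with FIRST {do, read}; in N→P read B P, B is followed by P with FIRST {epsilon, do, read}; in N→P read B P, the suffix after B is nullable, so FOLLOW(B) ⊇ FOLLOW(N) = {do, false, read}; in N→B N, B is followed by N with FIRST {epsilon, do, read}; in N→B N, the suffix after B is nullable, so FOLLOW(B) ⊇ FOLLOW(N) = {do, false, read}. Thus FOLLOW(B) = {do, false, read}.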